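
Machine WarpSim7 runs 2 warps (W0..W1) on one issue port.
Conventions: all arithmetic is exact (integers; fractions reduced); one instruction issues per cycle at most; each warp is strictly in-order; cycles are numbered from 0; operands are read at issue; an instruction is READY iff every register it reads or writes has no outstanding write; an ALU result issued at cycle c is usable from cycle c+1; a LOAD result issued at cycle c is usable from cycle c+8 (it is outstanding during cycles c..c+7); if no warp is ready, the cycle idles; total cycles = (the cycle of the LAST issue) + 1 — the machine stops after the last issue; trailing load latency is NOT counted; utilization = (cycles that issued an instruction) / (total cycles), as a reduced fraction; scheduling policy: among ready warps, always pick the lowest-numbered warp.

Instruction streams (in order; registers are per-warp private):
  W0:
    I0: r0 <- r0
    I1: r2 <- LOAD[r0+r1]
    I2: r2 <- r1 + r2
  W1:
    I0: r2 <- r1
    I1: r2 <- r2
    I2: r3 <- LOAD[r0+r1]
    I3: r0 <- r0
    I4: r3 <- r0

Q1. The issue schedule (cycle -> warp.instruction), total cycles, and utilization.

cycle 0: W0.I0
cycle 1: W0.I1
cycle 2: W1.I0
cycle 3: W1.I1
cycle 4: W1.I2
cycle 5: W1.I3
cycle 6: idle
cycle 7: idle
cycle 8: idle
cycle 9: W0.I2
cycle 10: idle
cycle 11: idle
cycle 12: W1.I4

Answer: 13 cycles, utilization 8/13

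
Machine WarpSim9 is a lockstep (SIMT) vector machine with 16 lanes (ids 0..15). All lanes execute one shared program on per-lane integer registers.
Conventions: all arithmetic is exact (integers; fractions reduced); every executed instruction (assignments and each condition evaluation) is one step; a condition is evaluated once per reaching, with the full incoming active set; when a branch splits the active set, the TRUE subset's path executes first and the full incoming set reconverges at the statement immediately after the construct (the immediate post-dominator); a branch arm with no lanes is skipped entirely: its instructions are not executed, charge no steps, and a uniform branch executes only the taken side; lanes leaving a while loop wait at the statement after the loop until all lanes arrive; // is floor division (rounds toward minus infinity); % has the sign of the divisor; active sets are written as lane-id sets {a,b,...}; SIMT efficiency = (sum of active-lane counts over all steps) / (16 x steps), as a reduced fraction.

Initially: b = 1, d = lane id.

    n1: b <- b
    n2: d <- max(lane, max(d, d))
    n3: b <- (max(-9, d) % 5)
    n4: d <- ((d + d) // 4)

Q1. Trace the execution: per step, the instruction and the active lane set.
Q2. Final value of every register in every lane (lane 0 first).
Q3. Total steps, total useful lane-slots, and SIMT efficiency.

step 0: b <- b                       {0,1,2,3,4,5,6,7,8,9,10,11,12,13,14,15}
step 1: d <- max(lane, max(d, d))    {0,1,2,3,4,5,6,7,8,9,10,11,12,13,14,15}
step 2: b <- (max(-9, d) % 5)        {0,1,2,3,4,5,6,7,8,9,10,11,12,13,14,15}
step 3: d <- ((d + d) // 4)          {0,1,2,3,4,5,6,7,8,9,10,11,12,13,14,15}

Answer: 4 steps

b: 0,1,2,3,4,0,1,2,3,4,0,1,2,3,4,0
d: 0,0,1,1,2,2,3,3,4,4,5,5,6,6,7,7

steps = 4; useful = 64; efficiency = 64/64 = 1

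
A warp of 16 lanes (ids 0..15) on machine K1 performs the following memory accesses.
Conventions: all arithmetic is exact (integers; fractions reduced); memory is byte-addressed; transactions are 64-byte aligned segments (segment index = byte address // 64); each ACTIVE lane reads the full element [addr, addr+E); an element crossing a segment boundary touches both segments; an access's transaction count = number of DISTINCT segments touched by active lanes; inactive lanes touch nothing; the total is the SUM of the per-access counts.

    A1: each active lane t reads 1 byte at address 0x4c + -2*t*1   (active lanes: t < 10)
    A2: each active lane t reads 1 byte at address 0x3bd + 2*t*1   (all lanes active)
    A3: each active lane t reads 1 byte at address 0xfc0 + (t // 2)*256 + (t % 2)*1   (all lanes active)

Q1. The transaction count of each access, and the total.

A1: 2 transactions
A2: 2 transactions
A3: 8 transactions

Answer: 2,2,8; total 12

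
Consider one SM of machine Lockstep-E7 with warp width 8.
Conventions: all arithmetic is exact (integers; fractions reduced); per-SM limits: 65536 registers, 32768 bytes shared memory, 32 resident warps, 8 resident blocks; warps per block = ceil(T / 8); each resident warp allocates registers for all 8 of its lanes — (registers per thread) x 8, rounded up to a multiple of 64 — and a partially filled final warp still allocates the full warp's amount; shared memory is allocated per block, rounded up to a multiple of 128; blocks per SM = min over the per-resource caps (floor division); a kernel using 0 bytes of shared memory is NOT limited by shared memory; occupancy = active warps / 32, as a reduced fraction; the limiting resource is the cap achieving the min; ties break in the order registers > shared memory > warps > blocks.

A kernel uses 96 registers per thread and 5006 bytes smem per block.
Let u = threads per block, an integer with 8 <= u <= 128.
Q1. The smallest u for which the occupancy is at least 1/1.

Answer: u = 57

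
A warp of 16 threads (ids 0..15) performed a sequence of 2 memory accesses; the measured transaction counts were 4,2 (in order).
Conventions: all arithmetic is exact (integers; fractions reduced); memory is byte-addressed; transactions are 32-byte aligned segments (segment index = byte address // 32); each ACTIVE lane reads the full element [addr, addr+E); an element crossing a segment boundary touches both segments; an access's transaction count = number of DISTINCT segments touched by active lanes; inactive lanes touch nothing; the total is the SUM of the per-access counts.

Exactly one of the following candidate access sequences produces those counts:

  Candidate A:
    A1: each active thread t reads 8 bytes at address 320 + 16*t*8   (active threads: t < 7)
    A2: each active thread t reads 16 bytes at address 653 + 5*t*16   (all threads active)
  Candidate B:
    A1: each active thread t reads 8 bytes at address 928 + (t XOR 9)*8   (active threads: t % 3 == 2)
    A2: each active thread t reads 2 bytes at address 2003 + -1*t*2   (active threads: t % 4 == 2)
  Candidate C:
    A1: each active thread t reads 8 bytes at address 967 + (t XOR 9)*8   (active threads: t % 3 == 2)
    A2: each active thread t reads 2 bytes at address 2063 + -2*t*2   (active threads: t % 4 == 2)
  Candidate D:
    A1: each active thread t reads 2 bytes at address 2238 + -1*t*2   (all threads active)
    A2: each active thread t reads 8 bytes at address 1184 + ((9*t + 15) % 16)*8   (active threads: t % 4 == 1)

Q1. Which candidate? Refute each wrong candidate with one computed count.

A: A1 gives 7 transactions, not 4
C: A2 gives 3 transactions, not 2
D: A1 gives 1 transaction, not 4
B: all counts match (4,2)

Answer: B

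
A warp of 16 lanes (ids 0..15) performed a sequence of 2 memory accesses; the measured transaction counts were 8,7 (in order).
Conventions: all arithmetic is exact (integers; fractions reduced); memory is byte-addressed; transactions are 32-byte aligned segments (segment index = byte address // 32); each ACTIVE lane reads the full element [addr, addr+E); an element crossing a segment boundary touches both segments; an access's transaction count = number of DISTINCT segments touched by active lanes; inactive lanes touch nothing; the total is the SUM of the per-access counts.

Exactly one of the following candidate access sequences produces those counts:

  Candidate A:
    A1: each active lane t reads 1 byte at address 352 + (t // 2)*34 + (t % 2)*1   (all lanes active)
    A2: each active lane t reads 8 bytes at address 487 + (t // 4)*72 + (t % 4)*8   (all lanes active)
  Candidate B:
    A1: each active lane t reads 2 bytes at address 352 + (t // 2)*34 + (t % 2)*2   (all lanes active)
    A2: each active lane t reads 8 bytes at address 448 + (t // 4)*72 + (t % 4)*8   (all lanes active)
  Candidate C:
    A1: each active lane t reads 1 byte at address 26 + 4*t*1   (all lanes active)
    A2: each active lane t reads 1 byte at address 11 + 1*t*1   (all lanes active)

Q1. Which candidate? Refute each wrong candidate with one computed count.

A: A2 gives 8 transactions, not 7
C: A1 gives 3 transactions, not 8
B: all counts match (8,7)

Answer: B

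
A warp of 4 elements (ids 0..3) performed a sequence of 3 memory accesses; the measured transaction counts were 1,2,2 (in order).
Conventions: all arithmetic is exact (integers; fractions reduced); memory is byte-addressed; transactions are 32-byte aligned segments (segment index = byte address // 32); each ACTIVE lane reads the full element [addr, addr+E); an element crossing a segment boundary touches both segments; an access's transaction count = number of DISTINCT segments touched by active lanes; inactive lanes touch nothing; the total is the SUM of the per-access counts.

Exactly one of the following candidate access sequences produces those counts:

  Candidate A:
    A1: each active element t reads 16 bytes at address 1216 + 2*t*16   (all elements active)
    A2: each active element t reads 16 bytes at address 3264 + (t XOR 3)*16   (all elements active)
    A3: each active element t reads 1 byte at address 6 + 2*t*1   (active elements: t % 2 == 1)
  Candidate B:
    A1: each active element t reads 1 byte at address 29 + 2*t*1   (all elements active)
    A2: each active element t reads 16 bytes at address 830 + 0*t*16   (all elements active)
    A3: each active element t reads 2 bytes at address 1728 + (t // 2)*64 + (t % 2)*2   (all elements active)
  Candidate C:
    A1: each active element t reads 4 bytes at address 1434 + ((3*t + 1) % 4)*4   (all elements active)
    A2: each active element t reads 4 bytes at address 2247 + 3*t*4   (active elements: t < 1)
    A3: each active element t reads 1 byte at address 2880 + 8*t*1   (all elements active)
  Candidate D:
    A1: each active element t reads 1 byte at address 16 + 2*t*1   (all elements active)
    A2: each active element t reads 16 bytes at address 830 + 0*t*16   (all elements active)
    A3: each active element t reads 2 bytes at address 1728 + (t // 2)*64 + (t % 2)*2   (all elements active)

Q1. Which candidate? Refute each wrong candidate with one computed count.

A: A1 gives 4 transactions, not 1
B: A1 gives 2 transactions, not 1
C: A1 gives 2 transactions, not 1
D: all counts match (1,2,2)

Answer: D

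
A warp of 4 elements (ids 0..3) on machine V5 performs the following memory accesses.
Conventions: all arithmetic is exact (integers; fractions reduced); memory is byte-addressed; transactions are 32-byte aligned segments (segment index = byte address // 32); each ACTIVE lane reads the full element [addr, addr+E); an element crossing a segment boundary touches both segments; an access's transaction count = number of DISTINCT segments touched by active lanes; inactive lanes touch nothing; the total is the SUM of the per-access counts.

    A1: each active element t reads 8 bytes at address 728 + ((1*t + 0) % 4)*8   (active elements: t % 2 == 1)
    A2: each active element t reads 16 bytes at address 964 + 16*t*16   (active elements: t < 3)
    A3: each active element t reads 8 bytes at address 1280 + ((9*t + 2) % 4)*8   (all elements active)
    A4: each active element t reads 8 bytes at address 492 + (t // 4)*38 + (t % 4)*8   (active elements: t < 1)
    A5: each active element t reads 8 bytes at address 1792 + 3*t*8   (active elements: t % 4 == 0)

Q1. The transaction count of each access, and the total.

A1: 1 transaction
A2: 3 transactions
A3: 1 transaction
A4: 1 transaction
A5: 1 transaction

Answer: 1,3,1,1,1; total 7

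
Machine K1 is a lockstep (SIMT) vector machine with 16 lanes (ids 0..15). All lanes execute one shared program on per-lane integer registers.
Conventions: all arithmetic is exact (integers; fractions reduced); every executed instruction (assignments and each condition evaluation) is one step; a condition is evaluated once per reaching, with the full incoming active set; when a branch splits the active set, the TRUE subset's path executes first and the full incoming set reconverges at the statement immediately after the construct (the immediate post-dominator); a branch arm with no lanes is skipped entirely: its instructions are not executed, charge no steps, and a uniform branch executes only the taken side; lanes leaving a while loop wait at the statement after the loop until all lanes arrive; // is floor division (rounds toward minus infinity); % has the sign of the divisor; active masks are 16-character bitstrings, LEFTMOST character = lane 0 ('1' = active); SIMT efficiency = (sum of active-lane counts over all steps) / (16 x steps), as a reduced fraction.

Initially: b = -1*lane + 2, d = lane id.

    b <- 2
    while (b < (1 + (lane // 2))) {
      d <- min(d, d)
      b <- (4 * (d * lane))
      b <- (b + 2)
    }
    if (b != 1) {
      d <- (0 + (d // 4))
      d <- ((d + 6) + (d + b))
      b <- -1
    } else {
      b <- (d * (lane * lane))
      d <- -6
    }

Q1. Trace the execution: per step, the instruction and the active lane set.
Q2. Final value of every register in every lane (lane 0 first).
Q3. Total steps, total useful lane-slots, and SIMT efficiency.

step 0: b <- 2                       1111111111111111
step 1: eval (b < (1 + (lane // 2))) 1111111111111111
step 2: d <- min(d, d)               0000111111111111
step 3: b <- (4 * (d * lane))        0000111111111111
step 4: b <- (b + 2)                 0000111111111111
step 5: eval (b < (1 + (lane // 2))) 0000111111111111
step 6: eval (b != 1)                1111111111111111
step 7: d <- (0 + (d // 4))          1111111111111111
step 8: d <- ((d + 6) + (d + b))     1111111111111111
step 9: b <- -1                      1111111111111111

Answer: 10 steps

b: -1,-1,-1,-1,-1,-1,-1,-1,-1,-1,-1,-1,-1,-1,-1,-1
d: 8,8,8,8,74,110,154,206,268,336,412,496,590,690,798,914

steps = 10; useful = 144; efficiency = 144/160 = 9/10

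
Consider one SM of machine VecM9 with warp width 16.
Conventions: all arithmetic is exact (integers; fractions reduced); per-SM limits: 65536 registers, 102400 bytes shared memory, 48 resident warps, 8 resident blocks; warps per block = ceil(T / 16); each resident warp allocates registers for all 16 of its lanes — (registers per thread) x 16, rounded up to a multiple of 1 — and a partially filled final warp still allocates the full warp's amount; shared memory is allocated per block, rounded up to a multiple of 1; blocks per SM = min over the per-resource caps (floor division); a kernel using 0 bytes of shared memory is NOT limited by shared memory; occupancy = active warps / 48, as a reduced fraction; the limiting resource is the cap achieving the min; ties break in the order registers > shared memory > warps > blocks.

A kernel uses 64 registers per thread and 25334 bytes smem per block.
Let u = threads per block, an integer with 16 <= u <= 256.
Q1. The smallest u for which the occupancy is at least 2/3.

Answer: u = 113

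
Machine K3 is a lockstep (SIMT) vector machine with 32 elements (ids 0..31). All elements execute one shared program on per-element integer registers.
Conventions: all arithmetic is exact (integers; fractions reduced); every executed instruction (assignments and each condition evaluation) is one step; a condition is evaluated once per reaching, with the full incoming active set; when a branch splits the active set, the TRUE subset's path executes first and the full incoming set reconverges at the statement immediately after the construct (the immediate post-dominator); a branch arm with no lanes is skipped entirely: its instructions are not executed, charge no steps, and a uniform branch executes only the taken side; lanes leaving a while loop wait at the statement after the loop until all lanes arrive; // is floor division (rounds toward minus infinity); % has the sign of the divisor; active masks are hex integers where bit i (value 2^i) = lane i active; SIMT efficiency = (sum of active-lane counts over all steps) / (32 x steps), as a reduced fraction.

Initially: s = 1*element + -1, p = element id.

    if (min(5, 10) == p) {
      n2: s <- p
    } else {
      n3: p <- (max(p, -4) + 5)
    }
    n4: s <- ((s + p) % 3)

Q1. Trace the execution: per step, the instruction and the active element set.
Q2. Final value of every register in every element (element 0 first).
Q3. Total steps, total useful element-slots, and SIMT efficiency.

step 0: eval (min(5, 10) == p)       0xffffffff
step 1: s <- p                       0x00000020
step 2: p <- (max(p, -4) + 5)        0xffffffdf
step 3: s <- ((s + p) % 3)           0xffffffff

Answer: 4 steps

s: 1,0,2,1,0,1,1,0,2,1,0,2,1,0,2,1,0,2,1,0,2,1,0,2,1,0,2,1,0,2,1,0
p: 5,6,7,8,9,5,11,12,13,14,15,16,17,18,19,20,21,22,23,24,25,26,27,28,29,30,31,32,33,34,35,36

steps = 4; useful = 96; efficiency = 96/128 = 3/4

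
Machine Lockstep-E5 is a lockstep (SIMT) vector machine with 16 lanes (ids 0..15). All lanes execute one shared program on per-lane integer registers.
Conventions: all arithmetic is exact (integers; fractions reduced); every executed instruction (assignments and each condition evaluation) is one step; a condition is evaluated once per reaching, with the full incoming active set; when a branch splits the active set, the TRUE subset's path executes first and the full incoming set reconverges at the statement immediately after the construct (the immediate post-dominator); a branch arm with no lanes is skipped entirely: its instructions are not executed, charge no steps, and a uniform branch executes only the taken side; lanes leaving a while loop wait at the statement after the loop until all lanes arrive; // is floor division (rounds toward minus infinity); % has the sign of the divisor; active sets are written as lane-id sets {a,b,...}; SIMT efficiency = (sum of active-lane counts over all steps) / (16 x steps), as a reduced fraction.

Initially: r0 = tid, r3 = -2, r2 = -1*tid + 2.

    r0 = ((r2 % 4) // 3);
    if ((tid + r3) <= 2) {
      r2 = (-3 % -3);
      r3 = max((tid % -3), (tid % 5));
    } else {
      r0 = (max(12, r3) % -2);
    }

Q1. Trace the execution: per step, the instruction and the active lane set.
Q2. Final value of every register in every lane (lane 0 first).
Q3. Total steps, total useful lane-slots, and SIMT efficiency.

step 0: r0 <- ((r2 % 4) // 3)        {0,1,2,3,4,5,6,7,8,9,10,11,12,13,14,15}
step 1: eval ((tid + r3) <= 2)       {0,1,2,3,4,5,6,7,8,9,10,11,12,13,14,15}
step 2: r2 <- (-3 % -3)              {0,1,2,3,4}
step 3: r3 <- max((tid % -3), (tid % 5)) {0,1,2,3,4}
step 4: r0 <- (max(12, r3) % -2)     {5,6,7,8,9,10,11,12,13,14,15}

Answer: 5 steps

r0: 0,0,0,1,0,0,0,0,0,0,0,0,0,0,0,0
r3: 0,1,2,3,4,-2,-2,-2,-2,-2,-2,-2,-2,-2,-2,-2
r2: 0,0,0,0,0,-3,-4,-5,-6,-7,-8,-9,-10,-11,-12,-13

steps = 5; useful = 53; efficiency = 53/80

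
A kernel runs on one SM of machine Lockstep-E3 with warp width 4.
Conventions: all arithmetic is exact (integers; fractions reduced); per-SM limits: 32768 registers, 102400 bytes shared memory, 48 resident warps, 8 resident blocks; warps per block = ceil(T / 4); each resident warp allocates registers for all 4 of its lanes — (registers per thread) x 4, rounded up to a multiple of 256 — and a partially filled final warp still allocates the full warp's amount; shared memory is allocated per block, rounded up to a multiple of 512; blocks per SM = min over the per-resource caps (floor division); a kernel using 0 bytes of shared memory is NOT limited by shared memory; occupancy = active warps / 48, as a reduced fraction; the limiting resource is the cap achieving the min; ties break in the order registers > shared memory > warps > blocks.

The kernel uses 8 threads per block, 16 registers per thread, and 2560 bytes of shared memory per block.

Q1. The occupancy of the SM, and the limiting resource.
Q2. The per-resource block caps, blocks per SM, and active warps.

Answer: occupancy 1/3, limited by blocks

registers: 64 blocks
shared memory: 40 blocks
warps: 24 blocks
blocks: 8 blocks

Answer: 8 blocks, 16 active warps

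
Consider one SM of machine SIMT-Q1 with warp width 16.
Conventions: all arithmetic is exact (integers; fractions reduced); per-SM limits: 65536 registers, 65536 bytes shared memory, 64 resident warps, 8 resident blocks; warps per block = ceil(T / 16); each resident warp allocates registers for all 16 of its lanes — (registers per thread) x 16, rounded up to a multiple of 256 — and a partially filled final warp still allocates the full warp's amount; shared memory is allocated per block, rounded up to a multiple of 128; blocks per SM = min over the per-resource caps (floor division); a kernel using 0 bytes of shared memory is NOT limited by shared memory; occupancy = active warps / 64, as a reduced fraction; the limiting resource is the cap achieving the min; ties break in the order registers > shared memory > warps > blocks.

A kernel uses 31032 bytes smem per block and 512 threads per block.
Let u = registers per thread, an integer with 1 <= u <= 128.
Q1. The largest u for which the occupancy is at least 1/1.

Answer: u = 64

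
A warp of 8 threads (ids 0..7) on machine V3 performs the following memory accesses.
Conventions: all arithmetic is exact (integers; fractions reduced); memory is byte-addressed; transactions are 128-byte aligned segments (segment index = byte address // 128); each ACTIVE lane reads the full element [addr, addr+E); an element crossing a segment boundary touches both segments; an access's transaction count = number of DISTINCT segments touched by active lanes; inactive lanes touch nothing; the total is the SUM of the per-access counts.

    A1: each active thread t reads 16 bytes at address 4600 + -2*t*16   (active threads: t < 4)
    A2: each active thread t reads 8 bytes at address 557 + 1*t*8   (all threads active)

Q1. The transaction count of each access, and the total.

A1: 2 transactions
A2: 1 transaction

Answer: 2,1; total 3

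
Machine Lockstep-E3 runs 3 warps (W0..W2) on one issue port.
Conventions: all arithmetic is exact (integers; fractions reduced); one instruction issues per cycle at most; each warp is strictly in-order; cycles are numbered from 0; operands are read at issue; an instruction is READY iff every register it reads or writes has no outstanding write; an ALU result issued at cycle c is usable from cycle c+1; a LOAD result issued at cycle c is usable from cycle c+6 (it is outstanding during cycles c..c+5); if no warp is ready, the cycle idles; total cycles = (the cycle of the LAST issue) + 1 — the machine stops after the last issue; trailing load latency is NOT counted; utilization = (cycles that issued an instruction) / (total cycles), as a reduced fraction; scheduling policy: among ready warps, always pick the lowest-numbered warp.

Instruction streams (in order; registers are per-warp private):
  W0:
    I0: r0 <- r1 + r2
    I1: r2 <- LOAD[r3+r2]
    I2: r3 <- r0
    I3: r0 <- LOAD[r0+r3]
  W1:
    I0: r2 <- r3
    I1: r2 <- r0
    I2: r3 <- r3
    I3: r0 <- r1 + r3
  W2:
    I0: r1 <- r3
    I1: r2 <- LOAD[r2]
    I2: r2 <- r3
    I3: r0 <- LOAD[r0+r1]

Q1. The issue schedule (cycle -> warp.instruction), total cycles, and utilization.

cycle 0: W0.I0
cycle 1: W0.I1
cycle 2: W0.I2
cycle 3: W0.I3
cycle 4: W1.I0
cycle 5: W1.I1
cycle 6: W1.I2
cycle 7: W1.I3
cycle 8: W2.I0
cycle 9: W2.I1
cycle 10: idle
cycle 11: idle
cycle 12: idle
cycle 13: idle
cycle 14: idle
cycle 15: W2.I2
cycle 16: W2.I3

Answer: 17 cycles, utilization 12/17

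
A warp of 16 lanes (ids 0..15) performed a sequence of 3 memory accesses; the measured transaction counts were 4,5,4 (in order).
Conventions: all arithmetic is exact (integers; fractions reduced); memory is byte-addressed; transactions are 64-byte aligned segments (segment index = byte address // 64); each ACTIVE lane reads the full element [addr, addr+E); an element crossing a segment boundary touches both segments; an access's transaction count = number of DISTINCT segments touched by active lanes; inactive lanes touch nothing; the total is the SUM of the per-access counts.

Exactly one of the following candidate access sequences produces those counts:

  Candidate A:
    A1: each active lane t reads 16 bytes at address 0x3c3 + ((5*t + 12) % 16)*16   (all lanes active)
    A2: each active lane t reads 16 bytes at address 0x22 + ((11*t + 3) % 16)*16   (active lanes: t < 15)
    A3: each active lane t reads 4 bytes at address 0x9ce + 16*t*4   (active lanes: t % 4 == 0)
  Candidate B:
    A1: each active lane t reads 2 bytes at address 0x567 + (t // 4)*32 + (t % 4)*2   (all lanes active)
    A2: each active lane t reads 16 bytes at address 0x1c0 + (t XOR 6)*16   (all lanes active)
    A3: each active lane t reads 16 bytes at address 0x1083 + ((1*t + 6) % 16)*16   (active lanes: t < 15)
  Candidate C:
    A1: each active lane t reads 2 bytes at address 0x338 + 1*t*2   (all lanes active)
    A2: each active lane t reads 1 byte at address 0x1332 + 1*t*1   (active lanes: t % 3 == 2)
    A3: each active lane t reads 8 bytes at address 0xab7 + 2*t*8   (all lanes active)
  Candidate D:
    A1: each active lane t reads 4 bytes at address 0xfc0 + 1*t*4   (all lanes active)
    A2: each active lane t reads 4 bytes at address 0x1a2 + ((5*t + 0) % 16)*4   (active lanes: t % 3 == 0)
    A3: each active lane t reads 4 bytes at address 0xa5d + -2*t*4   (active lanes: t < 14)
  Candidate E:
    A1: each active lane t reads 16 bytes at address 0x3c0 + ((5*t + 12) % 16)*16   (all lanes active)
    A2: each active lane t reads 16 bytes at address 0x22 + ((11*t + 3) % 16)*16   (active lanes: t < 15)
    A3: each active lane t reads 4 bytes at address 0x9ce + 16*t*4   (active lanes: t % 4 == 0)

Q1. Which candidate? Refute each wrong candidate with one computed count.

A: A1 gives 5 transactions, not 4
B: A1 gives 3 transactions, not 4
C: A1 gives 2 transactions, not 4
D: A1 gives 1 transaction, not 4
E: all counts match (4,5,4)

Answer: E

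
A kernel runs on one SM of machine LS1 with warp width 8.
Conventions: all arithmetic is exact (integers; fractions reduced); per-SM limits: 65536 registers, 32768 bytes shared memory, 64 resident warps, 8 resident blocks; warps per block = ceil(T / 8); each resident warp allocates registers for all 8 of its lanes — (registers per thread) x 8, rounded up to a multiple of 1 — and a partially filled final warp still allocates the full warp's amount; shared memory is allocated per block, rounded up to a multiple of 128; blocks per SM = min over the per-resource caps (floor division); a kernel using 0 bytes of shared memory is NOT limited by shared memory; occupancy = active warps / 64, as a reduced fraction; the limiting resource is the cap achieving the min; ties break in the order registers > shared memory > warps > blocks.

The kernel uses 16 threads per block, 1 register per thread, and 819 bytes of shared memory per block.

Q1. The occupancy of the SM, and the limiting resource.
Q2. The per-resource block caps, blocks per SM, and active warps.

Answer: occupancy 1/4, limited by blocks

registers: 4096 blocks
shared memory: 36 blocks
warps: 32 blocks
blocks: 8 blocks

Answer: 8 blocks, 16 active warps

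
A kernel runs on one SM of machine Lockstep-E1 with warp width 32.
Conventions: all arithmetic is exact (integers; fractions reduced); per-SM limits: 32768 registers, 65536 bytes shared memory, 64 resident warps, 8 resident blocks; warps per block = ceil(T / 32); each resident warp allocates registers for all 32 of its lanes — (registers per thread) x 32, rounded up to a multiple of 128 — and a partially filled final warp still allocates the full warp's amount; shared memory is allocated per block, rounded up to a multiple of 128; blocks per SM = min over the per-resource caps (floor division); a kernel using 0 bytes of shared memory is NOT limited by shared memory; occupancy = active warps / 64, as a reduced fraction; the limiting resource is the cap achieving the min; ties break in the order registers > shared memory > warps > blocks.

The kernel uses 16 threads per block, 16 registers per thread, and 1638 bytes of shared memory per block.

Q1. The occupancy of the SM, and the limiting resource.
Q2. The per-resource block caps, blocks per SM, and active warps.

Answer: occupancy 1/8, limited by blocks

registers: 64 blocks
shared memory: 39 blocks
warps: 64 blocks
blocks: 8 blocks

Answer: 8 blocks, 8 active warps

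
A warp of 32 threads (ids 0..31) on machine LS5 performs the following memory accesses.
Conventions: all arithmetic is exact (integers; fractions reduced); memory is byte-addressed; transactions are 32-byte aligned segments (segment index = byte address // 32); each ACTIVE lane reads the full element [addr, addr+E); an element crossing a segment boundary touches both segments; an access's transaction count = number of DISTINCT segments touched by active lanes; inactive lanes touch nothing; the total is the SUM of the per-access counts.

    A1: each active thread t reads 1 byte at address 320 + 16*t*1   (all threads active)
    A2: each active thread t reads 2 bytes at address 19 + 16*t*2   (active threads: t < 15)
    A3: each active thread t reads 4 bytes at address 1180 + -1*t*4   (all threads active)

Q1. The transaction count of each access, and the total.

A1: 16 transactions
A2: 15 transactions
A3: 4 transactions

Answer: 16,15,4; total 35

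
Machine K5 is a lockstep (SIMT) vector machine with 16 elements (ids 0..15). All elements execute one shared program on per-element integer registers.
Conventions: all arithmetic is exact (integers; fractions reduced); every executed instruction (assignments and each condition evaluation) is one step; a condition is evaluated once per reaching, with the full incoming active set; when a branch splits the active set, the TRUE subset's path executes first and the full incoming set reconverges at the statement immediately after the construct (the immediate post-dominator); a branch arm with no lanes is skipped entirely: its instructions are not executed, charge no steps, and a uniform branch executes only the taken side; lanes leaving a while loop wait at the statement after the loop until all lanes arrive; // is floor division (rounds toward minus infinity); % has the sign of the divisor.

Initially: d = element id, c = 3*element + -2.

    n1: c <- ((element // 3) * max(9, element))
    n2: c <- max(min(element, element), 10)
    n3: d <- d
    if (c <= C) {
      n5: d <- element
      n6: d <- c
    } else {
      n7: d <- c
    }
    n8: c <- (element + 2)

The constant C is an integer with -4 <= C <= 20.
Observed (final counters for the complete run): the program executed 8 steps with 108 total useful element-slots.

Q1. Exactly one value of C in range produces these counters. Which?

Answer: C = 11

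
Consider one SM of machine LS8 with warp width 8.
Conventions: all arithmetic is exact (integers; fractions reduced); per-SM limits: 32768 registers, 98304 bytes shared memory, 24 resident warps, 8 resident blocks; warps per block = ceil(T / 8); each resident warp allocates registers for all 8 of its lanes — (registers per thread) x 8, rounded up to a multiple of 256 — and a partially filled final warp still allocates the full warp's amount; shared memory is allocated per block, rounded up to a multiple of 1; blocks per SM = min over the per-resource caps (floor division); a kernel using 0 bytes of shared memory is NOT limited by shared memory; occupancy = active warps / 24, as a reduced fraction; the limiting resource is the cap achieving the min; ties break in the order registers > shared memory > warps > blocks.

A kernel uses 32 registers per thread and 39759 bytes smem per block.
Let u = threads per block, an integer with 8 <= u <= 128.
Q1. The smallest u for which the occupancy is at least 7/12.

Answer: u = 49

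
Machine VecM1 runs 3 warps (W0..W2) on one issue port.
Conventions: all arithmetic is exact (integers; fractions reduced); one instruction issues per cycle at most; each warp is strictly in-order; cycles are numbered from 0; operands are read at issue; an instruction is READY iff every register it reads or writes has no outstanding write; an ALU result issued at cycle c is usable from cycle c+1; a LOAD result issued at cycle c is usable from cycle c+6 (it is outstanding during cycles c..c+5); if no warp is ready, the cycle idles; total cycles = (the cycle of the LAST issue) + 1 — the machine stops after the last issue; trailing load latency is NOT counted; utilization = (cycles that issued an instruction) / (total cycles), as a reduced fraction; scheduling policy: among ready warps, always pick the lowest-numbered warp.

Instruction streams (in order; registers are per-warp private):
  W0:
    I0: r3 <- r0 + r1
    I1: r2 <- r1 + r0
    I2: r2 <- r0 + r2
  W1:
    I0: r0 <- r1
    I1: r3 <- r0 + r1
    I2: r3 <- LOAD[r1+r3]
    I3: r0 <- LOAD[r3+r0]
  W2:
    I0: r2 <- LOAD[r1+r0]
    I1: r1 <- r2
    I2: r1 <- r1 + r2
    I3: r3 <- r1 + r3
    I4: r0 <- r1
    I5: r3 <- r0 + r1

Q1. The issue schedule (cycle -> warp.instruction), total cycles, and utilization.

cycle 0: W0.I0
cycle 1: W0.I1
cycle 2: W0.I2
cycle 3: W1.I0
cycle 4: W1.I1
cycle 5: W1.I2
cycle 6: W2.I0
cycle 7: idle
cycle 8: idle
cycle 9: idle
cycle 10: idle
cycle 11: W1.I3
cycle 12: W2.I1
cycle 13: W2.I2
cycle 14: W2.I3
cycle 15: W2.I4
cycle 16: W2.I5

Answer: 17 cycles, utilization 13/17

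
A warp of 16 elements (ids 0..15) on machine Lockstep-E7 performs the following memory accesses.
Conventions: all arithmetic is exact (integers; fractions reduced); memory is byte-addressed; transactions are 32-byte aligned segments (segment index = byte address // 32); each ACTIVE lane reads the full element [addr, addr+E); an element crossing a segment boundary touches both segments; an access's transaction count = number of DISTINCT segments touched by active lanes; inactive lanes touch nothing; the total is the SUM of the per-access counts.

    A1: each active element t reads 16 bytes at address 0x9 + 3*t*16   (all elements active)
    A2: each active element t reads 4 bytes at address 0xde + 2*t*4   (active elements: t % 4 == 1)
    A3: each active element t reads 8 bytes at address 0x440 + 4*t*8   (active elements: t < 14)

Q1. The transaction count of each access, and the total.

A1: 24 transactions
A2: 4 transactions
A3: 14 transactions

Answer: 24,4,14; total 42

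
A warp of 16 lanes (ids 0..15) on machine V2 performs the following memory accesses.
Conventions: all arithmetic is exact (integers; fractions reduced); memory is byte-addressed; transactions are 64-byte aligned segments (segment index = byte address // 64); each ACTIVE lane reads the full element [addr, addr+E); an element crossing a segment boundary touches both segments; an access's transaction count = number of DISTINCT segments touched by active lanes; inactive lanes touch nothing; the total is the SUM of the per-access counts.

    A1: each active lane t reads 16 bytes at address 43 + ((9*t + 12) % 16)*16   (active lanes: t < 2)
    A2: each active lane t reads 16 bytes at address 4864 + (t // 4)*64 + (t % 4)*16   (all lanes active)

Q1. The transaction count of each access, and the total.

A1: 3 transactions
A2: 4 transactions

Answer: 3,4; total 7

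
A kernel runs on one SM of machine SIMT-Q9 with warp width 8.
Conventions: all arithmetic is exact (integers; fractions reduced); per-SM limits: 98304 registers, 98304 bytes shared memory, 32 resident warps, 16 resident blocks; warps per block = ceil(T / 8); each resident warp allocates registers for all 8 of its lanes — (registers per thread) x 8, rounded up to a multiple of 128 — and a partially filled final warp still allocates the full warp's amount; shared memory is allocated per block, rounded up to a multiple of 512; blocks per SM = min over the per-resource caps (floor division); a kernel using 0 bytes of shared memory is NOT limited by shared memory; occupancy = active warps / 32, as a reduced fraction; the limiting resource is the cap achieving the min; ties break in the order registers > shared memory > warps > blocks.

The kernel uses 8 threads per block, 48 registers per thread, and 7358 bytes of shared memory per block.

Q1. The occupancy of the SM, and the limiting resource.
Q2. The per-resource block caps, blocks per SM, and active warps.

Answer: occupancy 3/8, limited by shared memory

registers: 256 blocks
shared memory: 12 blocks
warps: 32 blocks
blocks: 16 blocks

Answer: 12 blocks, 12 active warps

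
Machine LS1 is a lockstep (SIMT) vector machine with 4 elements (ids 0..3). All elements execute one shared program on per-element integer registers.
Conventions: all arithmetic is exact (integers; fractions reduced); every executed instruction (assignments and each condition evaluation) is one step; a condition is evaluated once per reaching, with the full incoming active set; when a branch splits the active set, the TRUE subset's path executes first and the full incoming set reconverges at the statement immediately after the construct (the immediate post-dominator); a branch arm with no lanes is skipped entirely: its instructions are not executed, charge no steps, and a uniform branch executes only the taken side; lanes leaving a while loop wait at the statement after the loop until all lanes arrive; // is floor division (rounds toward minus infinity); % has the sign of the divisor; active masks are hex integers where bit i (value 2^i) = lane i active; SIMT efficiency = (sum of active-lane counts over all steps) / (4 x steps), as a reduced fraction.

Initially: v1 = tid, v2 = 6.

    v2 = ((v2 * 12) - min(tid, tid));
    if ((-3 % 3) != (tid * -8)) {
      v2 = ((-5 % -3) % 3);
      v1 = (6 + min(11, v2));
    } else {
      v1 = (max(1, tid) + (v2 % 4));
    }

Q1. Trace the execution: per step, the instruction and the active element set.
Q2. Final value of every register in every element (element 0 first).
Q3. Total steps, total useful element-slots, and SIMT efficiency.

step 0: v2 <- ((v2 * 12) - min(tid, tid)) 0xf
step 1: eval ((-3 % 3) != (tid * -8)) 0xf
step 2: v2 <- ((-5 % -3) % 3)        0xe
step 3: v1 <- (6 + min(11, v2))      0xe
step 4: v1 <- (max(1, tid) + (v2 % 4)) 0x1

Answer: 5 steps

v1: 1,7,7,7
v2: 72,1,1,1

steps = 5; useful = 15; efficiency = 15/20 = 3/4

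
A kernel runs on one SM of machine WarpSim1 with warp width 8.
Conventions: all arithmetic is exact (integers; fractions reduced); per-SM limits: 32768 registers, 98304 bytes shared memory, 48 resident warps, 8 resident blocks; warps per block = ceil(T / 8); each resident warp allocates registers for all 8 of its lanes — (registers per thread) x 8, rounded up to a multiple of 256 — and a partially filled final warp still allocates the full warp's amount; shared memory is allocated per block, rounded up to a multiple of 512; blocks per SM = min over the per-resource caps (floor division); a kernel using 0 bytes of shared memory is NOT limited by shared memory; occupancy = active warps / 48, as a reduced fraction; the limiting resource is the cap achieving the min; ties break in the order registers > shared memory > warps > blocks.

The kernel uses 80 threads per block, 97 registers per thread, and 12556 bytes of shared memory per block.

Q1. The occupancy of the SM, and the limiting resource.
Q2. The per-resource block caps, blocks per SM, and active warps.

Answer: occupancy 5/8, limited by registers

registers: 3 blocks
shared memory: 7 blocks
warps: 4 blocks
blocks: 8 blocks

Answer: 3 blocks, 30 active warps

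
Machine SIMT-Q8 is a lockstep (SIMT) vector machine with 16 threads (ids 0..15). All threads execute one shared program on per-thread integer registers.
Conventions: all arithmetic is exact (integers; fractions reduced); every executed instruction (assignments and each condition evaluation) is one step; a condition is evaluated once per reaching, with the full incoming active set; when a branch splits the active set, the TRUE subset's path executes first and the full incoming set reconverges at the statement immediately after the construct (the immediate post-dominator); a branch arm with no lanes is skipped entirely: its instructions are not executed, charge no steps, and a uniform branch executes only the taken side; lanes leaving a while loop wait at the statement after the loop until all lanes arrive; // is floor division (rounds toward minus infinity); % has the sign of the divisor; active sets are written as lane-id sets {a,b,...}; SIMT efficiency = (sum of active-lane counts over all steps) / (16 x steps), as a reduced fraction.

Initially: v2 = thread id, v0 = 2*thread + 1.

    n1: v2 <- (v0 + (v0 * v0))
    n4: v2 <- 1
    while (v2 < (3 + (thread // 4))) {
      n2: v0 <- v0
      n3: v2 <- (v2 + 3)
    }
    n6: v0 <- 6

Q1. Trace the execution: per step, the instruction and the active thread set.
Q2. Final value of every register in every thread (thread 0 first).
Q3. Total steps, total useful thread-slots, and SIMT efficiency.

step 0: v2 <- (v0 + (v0 * v0))       {0,1,2,3,4,5,6,7,8,9,10,11,12,13,14,15}
step 1: v2 <- 1                      {0,1,2,3,4,5,6,7,8,9,10,11,12,13,14,15}
step 2: eval (v2 < (3 + (thread // 4))) {0,1,2,3,4,5,6,7,8,9,10,11,12,13,14,15}
step 3: v0 <- v0                     {0,1,2,3,4,5,6,7,8,9,10,11,12,13,14,15}
step 4: v2 <- (v2 + 3)               {0,1,2,3,4,5,6,7,8,9,10,11,12,13,14,15}
step 5: eval (v2 < (3 + (thread // 4))) {0,1,2,3,4,5,6,7,8,9,10,11,12,13,14,15}
step 6: v0 <- v0                     {8,9,10,11,12,13,14,15}
step 7: v2 <- (v2 + 3)               {8,9,10,11,12,13,14,15}
step 8: eval (v2 < (3 + (thread // 4))) {8,9,10,11,12,13,14,15}
step 9: v0 <- 6                      {0,1,2,3,4,5,6,7,8,9,10,11,12,13,14,15}

Answer: 10 steps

v2: 4,4,4,4,4,4,4,4,7,7,7,7,7,7,7,7
v0: 6,6,6,6,6,6,6,6,6,6,6,6,6,6,6,6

steps = 10; useful = 136; efficiency = 136/160 = 17/20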